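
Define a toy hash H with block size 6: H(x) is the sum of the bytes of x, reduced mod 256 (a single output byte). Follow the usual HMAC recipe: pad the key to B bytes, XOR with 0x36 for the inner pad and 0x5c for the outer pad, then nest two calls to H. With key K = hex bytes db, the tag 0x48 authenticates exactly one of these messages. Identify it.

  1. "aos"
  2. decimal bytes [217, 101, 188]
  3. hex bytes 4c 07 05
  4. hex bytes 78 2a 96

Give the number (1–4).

Key hex bytes db is 1 byte ≤ B = 6; zero-pad to 6 bytes: K' = db 00 00 00 00 00.
K' ⊕ ipad = ed 36 36 36 36 36; K' ⊕ opad = 87 5c 5c 5c 5c 5c.
m1: inner = H(ed 36 36 36 36 36 61 6f 73) = 3e; tag = H(87 5c 5c 5c 5c 5c 3e) = 91
m2: inner = H(ed 36 36 36 36 36 d9 65 bc) = f5; tag = H(87 5c 5c 5c 5c 5c f5) = 48 ← matches
m3: inner = H(ed 36 36 36 36 36 4c 07 05) = 53; tag = H(87 5c 5c 5c 5c 5c 53) = a6
m4: inner = H(ed 36 36 36 36 36 78 2a 96) = 33; tag = H(87 5c 5c 5c 5c 5c 33) = 86

2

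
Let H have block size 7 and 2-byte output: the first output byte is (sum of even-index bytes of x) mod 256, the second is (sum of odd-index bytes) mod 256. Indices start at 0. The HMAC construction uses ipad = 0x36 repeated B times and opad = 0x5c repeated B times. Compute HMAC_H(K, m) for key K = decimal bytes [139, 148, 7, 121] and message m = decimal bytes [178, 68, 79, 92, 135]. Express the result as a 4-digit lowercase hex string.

9943

Key decimal bytes [139, 148, 7, 121] = 8b 94 07 79 is 4 bytes ≤ B = 7; zero-pad to 7 bytes: K' = 8b 94 07 79 00 00 00.
K' ⊕ ipad = bd a2 31 4f 36 36 36.  K' ⊕ opad = d7 c8 5b 25 5c 5c 5c.
Inner input = (K'⊕ipad) ∥ m = bd a2 31 4f 36 36 36 ∥ b2 44 4f 5c 87.
Inner hash: even-index sum = 506 mod 256 = 250; odd-index sum = 687 mod 256 = 175 → fa af.
Outer input = (K'⊕opad) ∥ inner = d7 c8 5b 25 5c 5c 5c ∥ fa af.
Outer hash (tag): even-index sum = 665 mod 256 = 153; odd-index sum = 579 mod 256 = 67 → 99 43.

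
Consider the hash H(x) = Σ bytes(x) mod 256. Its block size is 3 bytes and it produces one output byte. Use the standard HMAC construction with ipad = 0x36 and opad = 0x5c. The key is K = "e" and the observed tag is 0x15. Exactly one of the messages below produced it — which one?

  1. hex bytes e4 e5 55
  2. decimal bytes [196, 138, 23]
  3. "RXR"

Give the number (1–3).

Key "e" = 65 is 1 byte ≤ B = 3; zero-pad to 3 bytes: K' = 65 00 00.
K' ⊕ ipad = 53 36 36; K' ⊕ opad = 39 5c 5c.
m1: inner = H(53 36 36 e4 e5 55) = dd; tag = H(39 5c 5c dd) = ce
m2: inner = H(53 36 36 c4 8a 17) = 24; tag = H(39 5c 5c 24) = 15 ← matches
m3: inner = H(53 36 36 52 58 52) = bb; tag = H(39 5c 5c bb) = ac

2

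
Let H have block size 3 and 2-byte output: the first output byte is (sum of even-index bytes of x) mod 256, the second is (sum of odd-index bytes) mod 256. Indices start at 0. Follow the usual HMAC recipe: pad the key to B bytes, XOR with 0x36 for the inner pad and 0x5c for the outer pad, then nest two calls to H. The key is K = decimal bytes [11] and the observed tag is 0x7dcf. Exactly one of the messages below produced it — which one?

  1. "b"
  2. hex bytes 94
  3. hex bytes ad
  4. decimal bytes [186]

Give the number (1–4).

Key decimal bytes [11] = 0b is 1 byte ≤ B = 3; zero-pad to 3 bytes: K' = 0b 00 00.
K' ⊕ ipad = 3d 36 36; K' ⊕ opad = 57 5c 5c.
m1: inner = H(3d 36 36 62) = 73 98; tag = H(57 5c 5c 73 98) = 4bcf
m2: inner = H(3d 36 36 94) = 73 ca; tag = H(57 5c 5c 73 ca) = 7dcf ← matches
m3: inner = H(3d 36 36 ad) = 73 e3; tag = H(57 5c 5c 73 e3) = 96cf
m4: inner = H(3d 36 36 ba) = 73 f0; tag = H(57 5c 5c 73 f0) = a3cf

2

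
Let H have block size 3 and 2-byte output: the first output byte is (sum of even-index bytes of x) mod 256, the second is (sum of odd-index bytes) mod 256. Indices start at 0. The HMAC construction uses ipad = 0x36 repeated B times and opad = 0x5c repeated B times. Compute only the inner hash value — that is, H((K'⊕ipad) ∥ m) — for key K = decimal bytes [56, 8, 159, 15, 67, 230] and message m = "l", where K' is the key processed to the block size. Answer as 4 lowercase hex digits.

Key decimal bytes [56, 8, 159, 15, 67, 230] = 38 08 9f 0f 43 e6 is 6 bytes > B = 3, so hash it first: H(key) = 1a fd, then zero-pad to 3 bytes: K' = 1a fd 00.
K' ⊕ ipad = 2c cb 36.
Inner input = 2c cb 36 ∥ 6c.
Inner hash: even-index sum = 98 mod 256 = 98; odd-index sum = 311 mod 256 = 55 → 62 37.

6237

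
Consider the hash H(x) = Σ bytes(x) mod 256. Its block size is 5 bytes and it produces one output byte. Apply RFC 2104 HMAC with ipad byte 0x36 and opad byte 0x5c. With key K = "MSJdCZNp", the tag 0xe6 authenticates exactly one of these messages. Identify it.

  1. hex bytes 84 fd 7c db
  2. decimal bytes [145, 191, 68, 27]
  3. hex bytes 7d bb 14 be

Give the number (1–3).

Key "MSJdCZNp" = 4d 53 4a 64 43 5a 4e 70 is 8 bytes > B = 5, so hash it first: H(key) = a9, then zero-pad to 5 bytes: K' = a9 00 00 00 00.
K' ⊕ ipad = 9f 36 36 36 36; K' ⊕ opad = f5 5c 5c 5c 5c.
m1: inner = H(9f 36 36 36 36 84 fd 7c db) = 4f; tag = H(f5 5c 5c 5c 5c 4f) = b4
m2: inner = H(9f 36 36 36 36 91 bf 44 1b) = 26; tag = H(f5 5c 5c 5c 5c 26) = 8b
m3: inner = H(9f 36 36 36 36 7d bb 14 be) = 81; tag = H(f5 5c 5c 5c 5c 81) = e6 ← matches

3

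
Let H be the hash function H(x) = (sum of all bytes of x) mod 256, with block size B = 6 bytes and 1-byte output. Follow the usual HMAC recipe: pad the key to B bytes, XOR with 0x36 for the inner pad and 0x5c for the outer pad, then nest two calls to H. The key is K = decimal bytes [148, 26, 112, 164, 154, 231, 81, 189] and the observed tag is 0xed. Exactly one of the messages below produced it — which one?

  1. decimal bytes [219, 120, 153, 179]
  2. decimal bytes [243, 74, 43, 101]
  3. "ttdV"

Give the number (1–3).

Key decimal bytes [148, 26, 112, 164, 154, 231, 81, 189] = 94 1a 70 a4 9a e7 51 bd is 8 bytes > B = 6, so hash it first: H(key) = 51, then zero-pad to 6 bytes: K' = 51 00 00 00 00 00.
K' ⊕ ipad = 67 36 36 36 36 36; K' ⊕ opad = 0d 5c 5c 5c 5c 5c.
m1: inner = H(67 36 36 36 36 36 db 78 99 b3) = 14; tag = H(0d 5c 5c 5c 5c 5c 14) = ed ← matches
m2: inner = H(67 36 36 36 36 36 f3 4a 2b 65) = 42; tag = H(0d 5c 5c 5c 5c 5c 42) = 1b
m3: inner = H(67 36 36 36 36 36 74 74 64 56) = 17; tag = H(0d 5c 5c 5c 5c 5c 17) = f0

1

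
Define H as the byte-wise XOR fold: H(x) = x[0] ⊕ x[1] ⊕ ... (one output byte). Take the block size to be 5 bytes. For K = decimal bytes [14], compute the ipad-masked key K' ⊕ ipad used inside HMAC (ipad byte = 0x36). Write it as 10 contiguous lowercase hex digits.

3836363636

Key decimal bytes [14] = 0e is 1 byte ≤ B = 5; zero-pad to 5 bytes: K' = 0e 00 00 00 00.
XOR each byte with 0x36: 0e⊕36=38, 00⊕36=36, 00⊕36=36, 00⊕36=36, 00⊕36=36.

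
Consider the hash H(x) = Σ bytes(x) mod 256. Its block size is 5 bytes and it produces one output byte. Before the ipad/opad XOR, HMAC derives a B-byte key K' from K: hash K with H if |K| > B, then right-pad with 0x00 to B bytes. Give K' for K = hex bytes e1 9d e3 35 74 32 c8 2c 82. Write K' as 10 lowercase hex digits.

|K| = 9 > B = 5, so first hash the key.
H(K): sum = 225+157+227+53+116+50+200+44+130 = 1202; mod 256 = 178 → b2.
Zero-pad H(K) = b2 to 5 bytes: K' = b2 00 00 00 00.

b200000000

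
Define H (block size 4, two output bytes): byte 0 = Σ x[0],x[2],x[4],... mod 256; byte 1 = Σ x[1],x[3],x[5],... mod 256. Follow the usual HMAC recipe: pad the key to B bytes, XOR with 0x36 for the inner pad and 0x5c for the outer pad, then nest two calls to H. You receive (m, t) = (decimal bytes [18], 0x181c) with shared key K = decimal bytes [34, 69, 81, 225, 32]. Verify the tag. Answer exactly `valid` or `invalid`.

Key decimal bytes [34, 69, 81, 225, 32] = 22 45 51 e1 20 is 5 bytes > B = 4, so hash it first: H(key) = 93 26, then zero-pad to 4 bytes: K' = 93 26 00 00.
K' ⊕ ipad = a5 10 36 36; K' ⊕ opad = cf 7a 5c 5c.
Inner hash: even-index sum = 237 mod 256 = 237; odd-index sum = 70 mod 256 = 70 → ed 46.
Outer hash (recomputed tag): even-index sum = 536 mod 256 = 24; odd-index sum = 284 mod 256 = 28 → 18 1c.
Recomputed tag = 181c; claimed = 181c → match.

valid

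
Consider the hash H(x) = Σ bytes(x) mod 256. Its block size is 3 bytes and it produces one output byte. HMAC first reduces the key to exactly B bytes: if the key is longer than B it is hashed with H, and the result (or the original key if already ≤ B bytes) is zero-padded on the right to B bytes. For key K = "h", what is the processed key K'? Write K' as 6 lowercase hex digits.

680000

Key "h" = 68 is 1 byte ≤ B = 3; zero-pad to 3 bytes: K' = 68 00 00.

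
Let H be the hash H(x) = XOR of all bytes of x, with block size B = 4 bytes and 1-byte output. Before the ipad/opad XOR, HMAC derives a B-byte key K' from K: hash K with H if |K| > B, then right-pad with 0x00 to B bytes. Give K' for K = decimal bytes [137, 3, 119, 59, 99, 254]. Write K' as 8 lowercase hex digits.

|K| = 6 > B = 4, so first hash the key.
H(K): XOR 89⊕03⊕77⊕3b⊕63⊕fe = 5b.
Zero-pad H(K) = 5b to 4 bytes: K' = 5b 00 00 00.

5b000000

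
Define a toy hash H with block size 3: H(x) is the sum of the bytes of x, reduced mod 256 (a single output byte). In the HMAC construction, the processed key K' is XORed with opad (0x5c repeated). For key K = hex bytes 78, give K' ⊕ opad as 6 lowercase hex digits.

Key hex bytes 78 is 1 byte ≤ B = 3; zero-pad to 3 bytes: K' = 78 00 00.
XOR each byte with 0x5c: 78⊕5c=24, 00⊕5c=5c, 00⊕5c=5c.

245c5c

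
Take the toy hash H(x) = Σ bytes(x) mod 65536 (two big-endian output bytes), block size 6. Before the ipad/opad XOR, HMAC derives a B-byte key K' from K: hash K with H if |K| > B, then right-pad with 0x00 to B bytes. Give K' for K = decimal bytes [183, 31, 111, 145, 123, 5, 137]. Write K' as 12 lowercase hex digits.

|K| = 7 > B = 6, so first hash the key.
H(K): sum = 183+31+111+145+123+5+137 = 735 → 02 df.
Zero-pad H(K) = 02 df to 6 bytes: K' = 02 df 00 00 00 00.

02df00000000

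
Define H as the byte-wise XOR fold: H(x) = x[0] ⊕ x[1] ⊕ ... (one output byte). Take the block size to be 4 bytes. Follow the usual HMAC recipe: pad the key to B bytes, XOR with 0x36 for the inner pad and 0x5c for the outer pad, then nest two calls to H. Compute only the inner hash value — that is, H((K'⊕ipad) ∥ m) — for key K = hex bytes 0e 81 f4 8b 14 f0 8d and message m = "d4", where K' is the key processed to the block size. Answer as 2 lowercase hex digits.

c9

Key hex bytes 0e 81 f4 8b 14 f0 8d is 7 bytes > B = 4, so hash it first: H(key) = 99, then zero-pad to 4 bytes: K' = 99 00 00 00.
K' ⊕ ipad = af 36 36 36.
Inner input = af 36 36 36 ∥ 64 34.
Inner hash: XOR af⊕36⊕36⊕36⊕64⊕34 = c9.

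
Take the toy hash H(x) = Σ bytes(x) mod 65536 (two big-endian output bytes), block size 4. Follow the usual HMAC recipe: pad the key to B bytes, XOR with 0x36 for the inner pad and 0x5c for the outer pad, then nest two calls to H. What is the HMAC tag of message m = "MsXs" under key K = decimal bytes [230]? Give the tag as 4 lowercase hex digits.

Key decimal bytes [230] = e6 is 1 byte ≤ B = 4; zero-pad to 4 bytes: K' = e6 00 00 00.
K' ⊕ ipad = d0 36 36 36.  K' ⊕ opad = ba 5c 5c 5c.
Inner input = (K'⊕ipad) ∥ m = d0 36 36 36 ∥ 4d 73 58 73.
Inner hash: sum = 208+54+54+54+77+115+88+115 = 765 → 02 fd.
Outer input = (K'⊕opad) ∥ inner = ba 5c 5c 5c ∥ 02 fd.
Outer hash (tag): sum = 186+92+92+92+2+253 = 717 → 02 cd.

02cd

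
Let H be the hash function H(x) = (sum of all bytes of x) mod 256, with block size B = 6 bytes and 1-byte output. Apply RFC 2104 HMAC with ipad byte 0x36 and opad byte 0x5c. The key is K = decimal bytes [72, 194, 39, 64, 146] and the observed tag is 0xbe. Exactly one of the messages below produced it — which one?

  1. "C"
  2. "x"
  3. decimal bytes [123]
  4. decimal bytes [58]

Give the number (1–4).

2

Key decimal bytes [72, 194, 39, 64, 146] = 48 c2 27 40 92 is 5 bytes ≤ B = 6; zero-pad to 6 bytes: K' = 48 c2 27 40 92 00.
K' ⊕ ipad = 7e f4 11 76 a4 36; K' ⊕ opad = 14 9e 7b 1c ce 5c.
m1: inner = H(7e f4 11 76 a4 36 43) = 16; tag = H(14 9e 7b 1c ce 5c 16) = 89
m2: inner = H(7e f4 11 76 a4 36 78) = 4b; tag = H(14 9e 7b 1c ce 5c 4b) = be ← matches
m3: inner = H(7e f4 11 76 a4 36 7b) = 4e; tag = H(14 9e 7b 1c ce 5c 4e) = c1
m4: inner = H(7e f4 11 76 a4 36 3a) = 0d; tag = H(14 9e 7b 1c ce 5c 0d) = 80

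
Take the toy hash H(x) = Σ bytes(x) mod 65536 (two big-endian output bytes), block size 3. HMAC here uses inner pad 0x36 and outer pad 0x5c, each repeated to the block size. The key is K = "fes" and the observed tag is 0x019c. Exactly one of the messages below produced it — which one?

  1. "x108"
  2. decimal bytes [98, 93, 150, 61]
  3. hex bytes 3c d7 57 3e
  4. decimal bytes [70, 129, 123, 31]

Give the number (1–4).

1

Key "fes" = 66 65 73 is exactly B = 3 bytes: K' = 66 65 73.
K' ⊕ ipad = 50 53 45; K' ⊕ opad = 3a 39 2f.
m1: inner = H(50 53 45 78 31 30 38) = 01 f9; tag = H(3a 39 2f 01 f9) = 019c ← matches
m2: inner = H(50 53 45 62 5d 96 3d) = 02 7a; tag = H(3a 39 2f 02 7a) = 011e
m3: inner = H(50 53 45 3c d7 57 3e) = 02 90; tag = H(3a 39 2f 02 90) = 0134
m4: inner = H(50 53 45 46 81 7b 1f) = 02 49; tag = H(3a 39 2f 02 49) = 00ed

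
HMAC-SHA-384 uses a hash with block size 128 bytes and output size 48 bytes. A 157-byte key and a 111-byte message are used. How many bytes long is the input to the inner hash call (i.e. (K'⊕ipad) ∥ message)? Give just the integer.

Key is 157 > 128 bytes, so it is hashed to 48 bytes then zero-padded to 128: |K'| = 128.
Inner input = (K'⊕ipad) ∥ m → 128 + 111 = 239 bytes.

239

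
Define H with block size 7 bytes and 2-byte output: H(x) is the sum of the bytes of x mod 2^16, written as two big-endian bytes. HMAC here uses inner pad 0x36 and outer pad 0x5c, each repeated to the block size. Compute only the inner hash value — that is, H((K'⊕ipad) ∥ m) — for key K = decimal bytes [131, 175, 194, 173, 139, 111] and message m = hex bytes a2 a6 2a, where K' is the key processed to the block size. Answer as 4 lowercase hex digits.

Key decimal bytes [131, 175, 194, 173, 139, 111] = 83 af c2 ad 8b 6f is 6 bytes ≤ B = 7; zero-pad to 7 bytes: K' = 83 af c2 ad 8b 6f 00.
K' ⊕ ipad = b5 99 f4 9b bd 59 36.
Inner input = b5 99 f4 9b bd 59 36 ∥ a2 a6 2a.
Inner hash: sum = 181+153+244+155+189+89+54+162+166+42 = 1435 → 05 9b.

059b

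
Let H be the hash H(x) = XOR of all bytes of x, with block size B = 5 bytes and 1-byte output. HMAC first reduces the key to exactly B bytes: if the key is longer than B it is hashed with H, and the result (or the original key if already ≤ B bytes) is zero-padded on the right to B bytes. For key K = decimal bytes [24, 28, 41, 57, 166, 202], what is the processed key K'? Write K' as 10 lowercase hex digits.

|K| = 6 > B = 5, so first hash the key.
H(K): XOR 18⊕1c⊕29⊕39⊕a6⊕ca = 78.
Zero-pad H(K) = 78 to 5 bytes: K' = 78 00 00 00 00.

7800000000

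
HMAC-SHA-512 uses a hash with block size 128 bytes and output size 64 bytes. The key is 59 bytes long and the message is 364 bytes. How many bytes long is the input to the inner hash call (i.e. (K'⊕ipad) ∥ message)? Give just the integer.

Key is 59 ≤ 128 bytes, zero-padded: |K'| = 128.
Inner input = (K'⊕ipad) ∥ m → 128 + 364 = 492 bytes.

492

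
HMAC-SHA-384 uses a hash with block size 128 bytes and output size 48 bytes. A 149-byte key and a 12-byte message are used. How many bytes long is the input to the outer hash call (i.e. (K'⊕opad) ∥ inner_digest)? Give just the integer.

Key is 149 > 128 bytes, so it is hashed to 48 bytes then zero-padded to 128: |K'| = 128.
Outer input = (K'⊕opad) ∥ H(inner) → 128 + 48 = 176 bytes.

176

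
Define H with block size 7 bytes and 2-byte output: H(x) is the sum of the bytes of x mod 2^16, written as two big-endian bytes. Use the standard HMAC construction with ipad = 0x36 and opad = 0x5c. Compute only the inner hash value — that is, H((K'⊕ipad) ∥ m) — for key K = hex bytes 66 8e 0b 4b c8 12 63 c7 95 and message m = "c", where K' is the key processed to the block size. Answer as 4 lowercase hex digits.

027b

Key hex bytes 66 8e 0b 4b c8 12 63 c7 95 is 9 bytes > B = 7, so hash it first: H(key) = 03 e3, then zero-pad to 7 bytes: K' = 03 e3 00 00 00 00 00.
K' ⊕ ipad = 35 d5 36 36 36 36 36.
Inner input = 35 d5 36 36 36 36 36 ∥ 63.
Inner hash: sum = 53+213+54+54+54+54+54+99 = 635 → 02 7b.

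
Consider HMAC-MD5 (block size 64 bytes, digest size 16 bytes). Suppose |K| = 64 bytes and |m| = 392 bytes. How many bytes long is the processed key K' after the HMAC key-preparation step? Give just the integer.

Key is 64 ≤ 64 bytes, zero-padded: |K'| = 64.

64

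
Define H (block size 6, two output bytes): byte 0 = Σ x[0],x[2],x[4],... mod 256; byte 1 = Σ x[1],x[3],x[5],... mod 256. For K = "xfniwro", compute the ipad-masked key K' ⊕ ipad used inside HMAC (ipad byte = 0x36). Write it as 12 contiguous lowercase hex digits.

Key "xfniwro" = 78 66 6e 69 77 72 6f is 7 bytes > B = 6, so hash it first: H(key) = cc 41, then zero-pad to 6 bytes: K' = cc 41 00 00 00 00.
XOR each byte with 0x36: cc⊕36=fa, 41⊕36=77, 00⊕36=36, 00⊕36=36, 00⊕36=36, 00⊕36=36.

fa7736363636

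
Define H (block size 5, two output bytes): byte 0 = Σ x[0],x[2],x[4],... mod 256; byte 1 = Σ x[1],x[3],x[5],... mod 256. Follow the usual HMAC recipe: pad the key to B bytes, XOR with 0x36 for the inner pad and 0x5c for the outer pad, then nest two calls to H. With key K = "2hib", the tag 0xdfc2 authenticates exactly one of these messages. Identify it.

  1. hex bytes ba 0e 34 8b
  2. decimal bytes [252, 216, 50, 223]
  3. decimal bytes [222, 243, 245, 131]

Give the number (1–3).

2

Key "2hib" = 32 68 69 62 is 4 bytes ≤ B = 5; zero-pad to 5 bytes: K' = 32 68 69 62 00.
K' ⊕ ipad = 04 5e 5f 54 36; K' ⊕ opad = 6e 34 35 3e 5c.
m1: inner = H(04 5e 5f 54 36 ba 0e 34 8b) = 32 a0; tag = H(6e 34 35 3e 5c 32 a0) = 9fa4
m2: inner = H(04 5e 5f 54 36 fc d8 32 df) = 50 e0; tag = H(6e 34 35 3e 5c 50 e0) = dfc2 ← matches
m3: inner = H(04 5e 5f 54 36 de f3 f5 83) = 0f 85; tag = H(6e 34 35 3e 5c 0f 85) = 8481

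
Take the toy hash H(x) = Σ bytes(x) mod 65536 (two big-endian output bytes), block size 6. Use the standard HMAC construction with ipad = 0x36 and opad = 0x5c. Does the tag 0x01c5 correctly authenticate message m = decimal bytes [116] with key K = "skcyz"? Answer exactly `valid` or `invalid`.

Key "skcyz" = 73 6b 63 79 7a is 5 bytes ≤ B = 6; zero-pad to 6 bytes: K' = 73 6b 63 79 7a 00.
K' ⊕ ipad = 45 5d 55 4f 4c 36; K' ⊕ opad = 2f 37 3f 25 26 5c.
Inner hash: sum = 69+93+85+79+76+54+116 = 572 → 02 3c.
Outer hash (recomputed tag): sum = 47+55+63+37+38+92+2+60 = 394 → 01 8a.
Recomputed tag = 018a; claimed = 01c5 → mismatch.

invalid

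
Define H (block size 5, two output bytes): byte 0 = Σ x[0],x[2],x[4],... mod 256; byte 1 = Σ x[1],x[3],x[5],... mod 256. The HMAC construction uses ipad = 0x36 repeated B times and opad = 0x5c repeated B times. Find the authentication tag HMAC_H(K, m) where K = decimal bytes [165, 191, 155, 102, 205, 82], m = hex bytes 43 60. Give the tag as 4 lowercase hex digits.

Key decimal bytes [165, 191, 155, 102, 205, 82] = a5 bf 9b 66 cd 52 is 6 bytes > B = 5, so hash it first: H(key) = 0d 77, then zero-pad to 5 bytes: K' = 0d 77 00 00 00.
K' ⊕ ipad = 3b 41 36 36 36.  K' ⊕ opad = 51 2b 5c 5c 5c.
Inner input = (K'⊕ipad) ∥ m = 3b 41 36 36 36 ∥ 43 60.
Inner hash: even-index sum = 263 mod 256 = 7; odd-index sum = 186 mod 256 = 186 → 07 ba.
Outer input = (K'⊕opad) ∥ inner = 51 2b 5c 5c 5c ∥ 07 ba.
Outer hash (tag): even-index sum = 451 mod 256 = 195; odd-index sum = 142 mod 256 = 142 → c3 8e.

c38e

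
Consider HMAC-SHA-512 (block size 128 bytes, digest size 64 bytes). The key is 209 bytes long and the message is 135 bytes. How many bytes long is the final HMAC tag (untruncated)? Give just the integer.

64

The tag is one SHA-512 digest: 64 bytes.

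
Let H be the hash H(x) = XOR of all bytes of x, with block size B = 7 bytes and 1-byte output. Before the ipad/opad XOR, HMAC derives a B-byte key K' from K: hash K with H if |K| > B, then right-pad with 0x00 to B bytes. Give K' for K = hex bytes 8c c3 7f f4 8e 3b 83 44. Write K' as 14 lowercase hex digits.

b6000000000000

|K| = 8 > B = 7, so first hash the key.
H(K): XOR 8c⊕c3⊕7f⊕f4⊕8e⊕3b⊕83⊕44 = b6.
Zero-pad H(K) = b6 to 7 bytes: K' = b6 00 00 00 00 00 00.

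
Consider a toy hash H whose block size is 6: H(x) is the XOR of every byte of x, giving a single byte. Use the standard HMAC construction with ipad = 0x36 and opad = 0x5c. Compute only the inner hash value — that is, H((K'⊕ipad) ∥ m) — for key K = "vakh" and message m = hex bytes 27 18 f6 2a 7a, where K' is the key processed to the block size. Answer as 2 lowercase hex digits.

Key "vakh" = 76 61 6b 68 is 4 bytes ≤ B = 6; zero-pad to 6 bytes: K' = 76 61 6b 68 00 00.
K' ⊕ ipad = 40 57 5d 5e 36 36.
Inner input = 40 57 5d 5e 36 36 ∥ 27 18 f6 2a 7a.
Inner hash: XOR 40⊕57⊕5d⊕5e⊕36⊕36⊕27⊕18⊕f6⊕2a⊕7a = 8d.

8d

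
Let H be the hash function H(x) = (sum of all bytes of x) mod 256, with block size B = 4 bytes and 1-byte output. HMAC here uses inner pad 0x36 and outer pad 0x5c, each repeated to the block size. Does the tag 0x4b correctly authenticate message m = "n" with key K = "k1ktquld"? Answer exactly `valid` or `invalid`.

invalid

Key "k1ktquld" = 6b 31 6b 74 71 75 6c 64 is 8 bytes > B = 4, so hash it first: H(key) = 31, then zero-pad to 4 bytes: K' = 31 00 00 00.
K' ⊕ ipad = 07 36 36 36; K' ⊕ opad = 6d 5c 5c 5c.
Inner hash: sum = 7+54+54+54+110 = 279; mod 256 = 23 → 17.
Outer hash (recomputed tag): sum = 109+92+92+92+23 = 408; mod 256 = 152 → 98.
Recomputed tag = 98; claimed = 4b → mismatch.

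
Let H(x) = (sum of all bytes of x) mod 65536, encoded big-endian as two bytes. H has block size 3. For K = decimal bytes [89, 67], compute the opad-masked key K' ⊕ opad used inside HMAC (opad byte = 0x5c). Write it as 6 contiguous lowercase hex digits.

Key decimal bytes [89, 67] = 59 43 is 2 bytes ≤ B = 3; zero-pad to 3 bytes: K' = 59 43 00.
XOR each byte with 0x5c: 59⊕5c=05, 43⊕5c=1f, 00⊕5c=5c.

051f5c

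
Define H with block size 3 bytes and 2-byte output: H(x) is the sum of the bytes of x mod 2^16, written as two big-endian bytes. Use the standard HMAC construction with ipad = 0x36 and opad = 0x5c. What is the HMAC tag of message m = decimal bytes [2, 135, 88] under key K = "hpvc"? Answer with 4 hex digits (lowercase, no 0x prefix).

027c

Key "hpvc" = 68 70 76 63 is 4 bytes > B = 3, so hash it first: H(key) = 01 b1, then zero-pad to 3 bytes: K' = 01 b1 00.
K' ⊕ ipad = 37 87 36.  K' ⊕ opad = 5d ed 5c.
Inner input = (K'⊕ipad) ∥ m = 37 87 36 ∥ 02 87 58.
Inner hash: sum = 55+135+54+2+135+88 = 469 → 01 d5.
Outer input = (K'⊕opad) ∥ inner = 5d ed 5c ∥ 01 d5.
Outer hash (tag): sum = 93+237+92+1+213 = 636 → 02 7c.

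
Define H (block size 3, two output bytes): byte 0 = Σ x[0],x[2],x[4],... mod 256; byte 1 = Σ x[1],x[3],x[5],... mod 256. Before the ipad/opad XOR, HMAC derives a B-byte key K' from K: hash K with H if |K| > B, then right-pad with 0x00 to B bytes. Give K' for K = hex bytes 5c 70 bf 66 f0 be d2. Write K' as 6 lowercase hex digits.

dd9400

|K| = 7 > B = 3, so first hash the key.
H(K): even-index sum = 733 mod 256 = 221; odd-index sum = 404 mod 256 = 148 → dd 94.
Zero-pad H(K) = dd 94 to 3 bytes: K' = dd 94 00.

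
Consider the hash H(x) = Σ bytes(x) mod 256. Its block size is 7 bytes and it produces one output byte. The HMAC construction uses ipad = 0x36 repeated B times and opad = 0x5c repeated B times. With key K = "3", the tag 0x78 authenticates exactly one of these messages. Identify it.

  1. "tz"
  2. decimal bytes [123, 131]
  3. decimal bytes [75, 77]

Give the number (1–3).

Key "3" = 33 is 1 byte ≤ B = 7; zero-pad to 7 bytes: K' = 33 00 00 00 00 00 00.
K' ⊕ ipad = 05 36 36 36 36 36 36; K' ⊕ opad = 6f 5c 5c 5c 5c 5c 5c.
m1: inner = H(05 36 36 36 36 36 36 74 7a) = 37; tag = H(6f 5c 5c 5c 5c 5c 5c 37) = ce
m2: inner = H(05 36 36 36 36 36 36 7b 83) = 47; tag = H(6f 5c 5c 5c 5c 5c 5c 47) = de
m3: inner = H(05 36 36 36 36 36 36 4b 4d) = e1; tag = H(6f 5c 5c 5c 5c 5c 5c e1) = 78 ← matches

3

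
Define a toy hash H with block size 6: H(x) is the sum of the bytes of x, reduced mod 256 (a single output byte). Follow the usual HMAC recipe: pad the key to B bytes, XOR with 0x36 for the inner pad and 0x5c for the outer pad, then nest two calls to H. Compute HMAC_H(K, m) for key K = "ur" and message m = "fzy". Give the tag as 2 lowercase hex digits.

Key "ur" = 75 72 is 2 bytes ≤ B = 6; zero-pad to 6 bytes: K' = 75 72 00 00 00 00.
K' ⊕ ipad = 43 44 36 36 36 36.  K' ⊕ opad = 29 2e 5c 5c 5c 5c.
Inner input = (K'⊕ipad) ∥ m = 43 44 36 36 36 36 ∥ 66 7a 79.
Inner hash: sum = 67+68+54+54+54+54+102+122+121 = 696; mod 256 = 184 → b8.
Outer input = (K'⊕opad) ∥ inner = 29 2e 5c 5c 5c 5c ∥ b8.
Outer hash (tag): sum = 41+46+92+92+92+92+184 = 639; mod 256 = 127 → 7f.

7f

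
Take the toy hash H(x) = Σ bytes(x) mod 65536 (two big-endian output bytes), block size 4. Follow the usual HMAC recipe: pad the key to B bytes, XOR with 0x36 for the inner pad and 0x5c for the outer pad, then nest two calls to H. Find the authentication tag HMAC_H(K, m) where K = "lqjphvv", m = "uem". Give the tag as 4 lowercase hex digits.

0195

Key "lqjphvv" = 6c 71 6a 70 68 76 76 is 7 bytes > B = 4, so hash it first: H(key) = 03 0b, then zero-pad to 4 bytes: K' = 03 0b 00 00.
K' ⊕ ipad = 35 3d 36 36.  K' ⊕ opad = 5f 57 5c 5c.
Inner input = (K'⊕ipad) ∥ m = 35 3d 36 36 ∥ 75 65 6d.
Inner hash: sum = 53+61+54+54+117+101+109 = 549 → 02 25.
Outer input = (K'⊕opad) ∥ inner = 5f 57 5c 5c ∥ 02 25.
Outer hash (tag): sum = 95+87+92+92+2+37 = 405 → 01 95.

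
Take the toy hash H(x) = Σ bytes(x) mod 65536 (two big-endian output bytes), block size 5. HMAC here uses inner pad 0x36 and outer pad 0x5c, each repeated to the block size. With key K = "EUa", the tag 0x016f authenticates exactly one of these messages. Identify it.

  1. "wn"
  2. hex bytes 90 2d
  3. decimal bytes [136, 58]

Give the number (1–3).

Key "EUa" = 45 55 61 is 3 bytes ≤ B = 5; zero-pad to 5 bytes: K' = 45 55 61 00 00.
K' ⊕ ipad = 73 63 57 36 36; K' ⊕ opad = 19 09 3d 5c 5c.
m1: inner = H(73 63 57 36 36 77 6e) = 02 7e; tag = H(19 09 3d 5c 5c 02 7e) = 0197
m2: inner = H(73 63 57 36 36 90 2d) = 02 56; tag = H(19 09 3d 5c 5c 02 56) = 016f ← matches
m3: inner = H(73 63 57 36 36 88 3a) = 02 5b; tag = H(19 09 3d 5c 5c 02 5b) = 0174

2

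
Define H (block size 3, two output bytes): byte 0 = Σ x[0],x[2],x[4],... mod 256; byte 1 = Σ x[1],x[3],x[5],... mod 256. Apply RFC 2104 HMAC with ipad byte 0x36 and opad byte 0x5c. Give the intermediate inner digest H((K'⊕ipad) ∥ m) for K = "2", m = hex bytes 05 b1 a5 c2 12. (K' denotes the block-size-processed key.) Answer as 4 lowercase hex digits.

Key "2" = 32 is 1 byte ≤ B = 3; zero-pad to 3 bytes: K' = 32 00 00.
K' ⊕ ipad = 04 36 36.
Inner input = 04 36 36 ∥ 05 b1 a5 c2 12.
Inner hash: even-index sum = 429 mod 256 = 173; odd-index sum = 242 mod 256 = 242 → ad f2.

adf2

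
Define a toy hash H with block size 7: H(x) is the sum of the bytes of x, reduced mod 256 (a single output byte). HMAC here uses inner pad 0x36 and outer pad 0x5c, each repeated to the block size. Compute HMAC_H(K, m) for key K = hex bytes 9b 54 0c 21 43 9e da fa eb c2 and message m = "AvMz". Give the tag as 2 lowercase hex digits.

Key hex bytes 9b 54 0c 21 43 9e da fa eb c2 is 10 bytes > B = 7, so hash it first: H(key) = 7e, then zero-pad to 7 bytes: K' = 7e 00 00 00 00 00 00.
K' ⊕ ipad = 48 36 36 36 36 36 36.  K' ⊕ opad = 22 5c 5c 5c 5c 5c 5c.
Inner input = (K'⊕ipad) ∥ m = 48 36 36 36 36 36 36 ∥ 41 76 4d 7a.
Inner hash: sum = 72+54+54+54+54+54+54+65+118+77+122 = 778; mod 256 = 10 → 0a.
Outer input = (K'⊕opad) ∥ inner = 22 5c 5c 5c 5c 5c 5c ∥ 0a.
Outer hash (tag): sum = 34+92+92+92+92+92+92+10 = 596; mod 256 = 84 → 54.

54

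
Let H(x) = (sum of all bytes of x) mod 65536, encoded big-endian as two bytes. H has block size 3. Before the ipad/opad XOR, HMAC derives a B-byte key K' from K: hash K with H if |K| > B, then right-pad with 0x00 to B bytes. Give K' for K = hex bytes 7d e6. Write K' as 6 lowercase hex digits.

Key hex bytes 7d e6 is 2 bytes ≤ B = 3; zero-pad to 3 bytes: K' = 7d e6 00.

7de600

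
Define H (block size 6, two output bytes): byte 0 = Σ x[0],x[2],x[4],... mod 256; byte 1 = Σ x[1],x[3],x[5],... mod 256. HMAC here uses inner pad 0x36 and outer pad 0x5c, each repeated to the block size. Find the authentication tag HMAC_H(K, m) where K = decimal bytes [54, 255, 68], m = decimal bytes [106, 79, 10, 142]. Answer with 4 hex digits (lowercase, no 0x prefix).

fa6d

Key decimal bytes [54, 255, 68] = 36 ff 44 is 3 bytes ≤ B = 6; zero-pad to 6 bytes: K' = 36 ff 44 00 00 00.
K' ⊕ ipad = 00 c9 72 36 36 36.  K' ⊕ opad = 6a a3 18 5c 5c 5c.
Inner input = (K'⊕ipad) ∥ m = 00 c9 72 36 36 36 ∥ 6a 4f 0a 8e.
Inner hash: even-index sum = 284 mod 256 = 28; odd-index sum = 530 mod 256 = 18 → 1c 12.
Outer input = (K'⊕opad) ∥ inner = 6a a3 18 5c 5c 5c ∥ 1c 12.
Outer hash (tag): even-index sum = 250 mod 256 = 250; odd-index sum = 365 mod 256 = 109 → fa 6d.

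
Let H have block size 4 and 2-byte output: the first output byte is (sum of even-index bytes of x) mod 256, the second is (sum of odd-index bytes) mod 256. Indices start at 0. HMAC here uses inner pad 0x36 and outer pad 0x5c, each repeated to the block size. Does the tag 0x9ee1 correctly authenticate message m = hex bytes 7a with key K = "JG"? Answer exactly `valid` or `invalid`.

Key "JG" = 4a 47 is 2 bytes ≤ B = 4; zero-pad to 4 bytes: K' = 4a 47 00 00.
K' ⊕ ipad = 7c 71 36 36; K' ⊕ opad = 16 1b 5c 5c.
Inner hash: even-index sum = 300 mod 256 = 44; odd-index sum = 167 mod 256 = 167 → 2c a7.
Outer hash (recomputed tag): even-index sum = 158 mod 256 = 158; odd-index sum = 286 mod 256 = 30 → 9e 1e.
Recomputed tag = 9e1e; claimed = 9ee1 → mismatch.

invalid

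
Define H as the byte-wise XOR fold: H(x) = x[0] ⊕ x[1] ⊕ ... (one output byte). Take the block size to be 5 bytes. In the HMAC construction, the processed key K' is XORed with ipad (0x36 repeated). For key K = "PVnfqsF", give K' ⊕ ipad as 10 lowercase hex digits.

Key "PVnfqsF" = 50 56 6e 66 71 73 46 is 7 bytes > B = 5, so hash it first: H(key) = 4a, then zero-pad to 5 bytes: K' = 4a 00 00 00 00.
XOR each byte with 0x36: 4a⊕36=7c, 00⊕36=36, 00⊕36=36, 00⊕36=36, 00⊕36=36.

7c36363636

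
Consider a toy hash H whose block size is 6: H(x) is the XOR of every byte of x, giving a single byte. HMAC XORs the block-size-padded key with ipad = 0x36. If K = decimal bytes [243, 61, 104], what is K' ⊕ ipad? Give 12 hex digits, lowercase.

Key decimal bytes [243, 61, 104] = f3 3d 68 is 3 bytes ≤ B = 6; zero-pad to 6 bytes: K' = f3 3d 68 00 00 00.
XOR each byte with 0x36: f3⊕36=c5, 3d⊕36=0b, 68⊕36=5e, 00⊕36=36, 00⊕36=36, 00⊕36=36.

c50b5e363636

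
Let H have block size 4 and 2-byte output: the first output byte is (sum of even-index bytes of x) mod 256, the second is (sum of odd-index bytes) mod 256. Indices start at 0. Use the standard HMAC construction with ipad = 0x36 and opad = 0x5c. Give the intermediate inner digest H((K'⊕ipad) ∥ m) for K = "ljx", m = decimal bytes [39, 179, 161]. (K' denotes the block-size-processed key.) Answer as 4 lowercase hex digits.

7045

Key "ljx" = 6c 6a 78 is 3 bytes ≤ B = 4; zero-pad to 4 bytes: K' = 6c 6a 78 00.
K' ⊕ ipad = 5a 5c 4e 36.
Inner input = 5a 5c 4e 36 ∥ 27 b3 a1.
Inner hash: even-index sum = 368 mod 256 = 112; odd-index sum = 325 mod 256 = 69 → 70 45.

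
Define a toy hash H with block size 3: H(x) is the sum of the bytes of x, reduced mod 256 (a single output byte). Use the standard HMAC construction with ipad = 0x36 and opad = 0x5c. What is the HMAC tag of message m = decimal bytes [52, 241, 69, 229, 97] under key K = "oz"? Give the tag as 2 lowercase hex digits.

Key "oz" = 6f 7a is 2 bytes ≤ B = 3; zero-pad to 3 bytes: K' = 6f 7a 00.
K' ⊕ ipad = 59 4c 36.  K' ⊕ opad = 33 26 5c.
Inner input = (K'⊕ipad) ∥ m = 59 4c 36 ∥ 34 f1 45 e5 61.
Inner hash: sum = 89+76+54+52+241+69+229+97 = 907; mod 256 = 139 → 8b.
Outer input = (K'⊕opad) ∥ inner = 33 26 5c ∥ 8b.
Outer hash (tag): sum = 51+38+92+139 = 320; mod 256 = 64 → 40.

40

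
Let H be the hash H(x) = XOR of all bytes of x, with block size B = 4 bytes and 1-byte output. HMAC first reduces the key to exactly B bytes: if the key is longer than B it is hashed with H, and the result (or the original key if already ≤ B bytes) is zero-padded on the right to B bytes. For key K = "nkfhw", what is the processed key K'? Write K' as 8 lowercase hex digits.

|K| = 5 > B = 4, so first hash the key.
H(K): XOR 6e⊕6b⊕66⊕68⊕77 = 7c.
Zero-pad H(K) = 7c to 4 bytes: K' = 7c 00 00 00.

7c000000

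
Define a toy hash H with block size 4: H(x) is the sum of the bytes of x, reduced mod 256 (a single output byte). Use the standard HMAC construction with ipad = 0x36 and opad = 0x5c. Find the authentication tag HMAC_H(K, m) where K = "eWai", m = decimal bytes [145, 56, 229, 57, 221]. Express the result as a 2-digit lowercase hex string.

Key "eWai" = 65 57 61 69 is exactly B = 4 bytes: K' = 65 57 61 69.
K' ⊕ ipad = 53 61 57 5f.  K' ⊕ opad = 39 0b 3d 35.
Inner input = (K'⊕ipad) ∥ m = 53 61 57 5f ∥ 91 38 e5 39 dd.
Inner hash: sum = 83+97+87+95+145+56+229+57+221 = 1070; mod 256 = 46 → 2e.
Outer input = (K'⊕opad) ∥ inner = 39 0b 3d 35 ∥ 2e.
Outer hash (tag): sum = 57+11+61+53+46 = 228 → e4.

e4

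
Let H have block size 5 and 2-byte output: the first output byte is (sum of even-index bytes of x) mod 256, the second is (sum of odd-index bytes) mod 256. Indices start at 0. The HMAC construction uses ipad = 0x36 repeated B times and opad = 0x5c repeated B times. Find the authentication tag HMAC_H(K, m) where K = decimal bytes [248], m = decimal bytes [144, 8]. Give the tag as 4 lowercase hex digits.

Key decimal bytes [248] = f8 is 1 byte ≤ B = 5; zero-pad to 5 bytes: K' = f8 00 00 00 00.
K' ⊕ ipad = ce 36 36 36 36.  K' ⊕ opad = a4 5c 5c 5c 5c.
Inner input = (K'⊕ipad) ∥ m = ce 36 36 36 36 ∥ 90 08.
Inner hash: even-index sum = 322 mod 256 = 66; odd-index sum = 252 mod 256 = 252 → 42 fc.
Outer input = (K'⊕opad) ∥ inner = a4 5c 5c 5c 5c ∥ 42 fc.
Outer hash (tag): even-index sum = 600 mod 256 = 88; odd-index sum = 250 mod 256 = 250 → 58 fa.

58fa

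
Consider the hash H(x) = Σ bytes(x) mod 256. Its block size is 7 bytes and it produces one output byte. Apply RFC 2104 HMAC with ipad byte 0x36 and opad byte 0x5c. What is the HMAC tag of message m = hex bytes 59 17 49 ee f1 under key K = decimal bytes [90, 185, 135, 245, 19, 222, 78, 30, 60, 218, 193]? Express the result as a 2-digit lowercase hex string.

98

Key decimal bytes [90, 185, 135, 245, 19, 222, 78, 30, 60, 218, 193] = 5a b9 87 f5 13 de 4e 1e 3c da c1 is 11 bytes > B = 7, so hash it first: H(key) = c3, then zero-pad to 7 bytes: K' = c3 00 00 00 00 00 00.
K' ⊕ ipad = f5 36 36 36 36 36 36.  K' ⊕ opad = 9f 5c 5c 5c 5c 5c 5c.
Inner input = (K'⊕ipad) ∥ m = f5 36 36 36 36 36 36 ∥ 59 17 49 ee f1.
Inner hash: sum = 245+54+54+54+54+54+54+89+23+73+238+241 = 1233; mod 256 = 209 → d1.
Outer input = (K'⊕opad) ∥ inner = 9f 5c 5c 5c 5c 5c 5c ∥ d1.
Outer hash (tag): sum = 159+92+92+92+92+92+92+209 = 920; mod 256 = 152 → 98.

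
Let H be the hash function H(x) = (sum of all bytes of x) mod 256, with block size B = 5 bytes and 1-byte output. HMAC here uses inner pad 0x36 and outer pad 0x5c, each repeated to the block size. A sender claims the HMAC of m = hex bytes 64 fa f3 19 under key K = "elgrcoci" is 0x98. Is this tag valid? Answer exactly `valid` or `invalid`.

Key "elgrcoci" = 65 6c 67 72 63 6f 63 69 is 8 bytes > B = 5, so hash it first: H(key) = 48, then zero-pad to 5 bytes: K' = 48 00 00 00 00.
K' ⊕ ipad = 7e 36 36 36 36; K' ⊕ opad = 14 5c 5c 5c 5c.
Inner hash: sum = 126+54+54+54+54+100+250+243+25 = 960; mod 256 = 192 → c0.
Outer hash (recomputed tag): sum = 20+92+92+92+92+192 = 580; mod 256 = 68 → 44.
Recomputed tag = 44; claimed = 98 → mismatch.

invalid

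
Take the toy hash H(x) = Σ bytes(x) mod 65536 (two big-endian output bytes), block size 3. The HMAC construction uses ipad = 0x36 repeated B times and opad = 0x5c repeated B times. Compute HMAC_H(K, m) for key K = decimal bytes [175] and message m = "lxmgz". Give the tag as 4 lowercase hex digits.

01e5

Key decimal bytes [175] = af is 1 byte ≤ B = 3; zero-pad to 3 bytes: K' = af 00 00.
K' ⊕ ipad = 99 36 36.  K' ⊕ opad = f3 5c 5c.
Inner input = (K'⊕ipad) ∥ m = 99 36 36 ∥ 6c 78 6d 67 7a.
Inner hash: sum = 153+54+54+108+120+109+103+122 = 823 → 03 37.
Outer input = (K'⊕opad) ∥ inner = f3 5c 5c ∥ 03 37.
Outer hash (tag): sum = 243+92+92+3+55 = 485 → 01 e5.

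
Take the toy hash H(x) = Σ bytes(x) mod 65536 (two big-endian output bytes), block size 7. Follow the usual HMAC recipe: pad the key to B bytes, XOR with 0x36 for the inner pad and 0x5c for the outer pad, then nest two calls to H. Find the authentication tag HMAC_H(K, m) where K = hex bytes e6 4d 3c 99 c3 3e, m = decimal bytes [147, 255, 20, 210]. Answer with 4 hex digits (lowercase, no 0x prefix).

Key hex bytes e6 4d 3c 99 c3 3e is 6 bytes ≤ B = 7; zero-pad to 7 bytes: K' = e6 4d 3c 99 c3 3e 00.
K' ⊕ ipad = d0 7b 0a af f5 08 36.  K' ⊕ opad = ba 11 60 c5 9f 62 5c.
Inner input = (K'⊕ipad) ∥ m = d0 7b 0a af f5 08 36 ∥ 93 ff 14 d2.
Inner hash: sum = 208+123+10+175+245+8+54+147+255+20+210 = 1455 → 05 af.
Outer input = (K'⊕opad) ∥ inner = ba 11 60 c5 9f 62 5c ∥ 05 af.
Outer hash (tag): sum = 186+17+96+197+159+98+92+5+175 = 1025 → 04 01.

0401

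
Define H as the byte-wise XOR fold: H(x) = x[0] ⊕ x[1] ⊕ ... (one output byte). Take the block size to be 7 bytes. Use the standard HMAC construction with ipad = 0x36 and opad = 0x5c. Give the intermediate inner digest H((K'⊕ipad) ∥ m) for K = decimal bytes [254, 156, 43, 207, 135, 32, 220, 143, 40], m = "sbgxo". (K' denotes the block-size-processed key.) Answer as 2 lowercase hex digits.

0d

Key decimal bytes [254, 156, 43, 207, 135, 32, 220, 143, 40] = fe 9c 2b cf 87 20 dc 8f 28 is 9 bytes > B = 7, so hash it first: H(key) = 5a, then zero-pad to 7 bytes: K' = 5a 00 00 00 00 00 00.
K' ⊕ ipad = 6c 36 36 36 36 36 36.
Inner input = 6c 36 36 36 36 36 36 ∥ 73 62 67 78 6f.
Inner hash: XOR 6c⊕36⊕36⊕36⊕36⊕36⊕36⊕73⊕62⊕67⊕78⊕6f = 0d.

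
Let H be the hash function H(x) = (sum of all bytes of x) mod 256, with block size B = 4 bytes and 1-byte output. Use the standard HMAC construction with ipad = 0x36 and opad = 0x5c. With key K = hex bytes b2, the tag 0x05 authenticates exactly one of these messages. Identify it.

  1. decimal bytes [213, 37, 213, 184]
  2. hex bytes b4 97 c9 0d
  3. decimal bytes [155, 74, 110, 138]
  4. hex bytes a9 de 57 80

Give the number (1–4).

3

Key hex bytes b2 is 1 byte ≤ B = 4; zero-pad to 4 bytes: K' = b2 00 00 00.
K' ⊕ ipad = 84 36 36 36; K' ⊕ opad = ee 5c 5c 5c.
m1: inner = H(84 36 36 36 d5 25 d5 b8) = ad; tag = H(ee 5c 5c 5c ad) = af
m2: inner = H(84 36 36 36 b4 97 c9 0d) = 47; tag = H(ee 5c 5c 5c 47) = 49
m3: inner = H(84 36 36 36 9b 4a 6e 8a) = 03; tag = H(ee 5c 5c 5c 03) = 05 ← matches
m4: inner = H(84 36 36 36 a9 de 57 80) = 84; tag = H(ee 5c 5c 5c 84) = 86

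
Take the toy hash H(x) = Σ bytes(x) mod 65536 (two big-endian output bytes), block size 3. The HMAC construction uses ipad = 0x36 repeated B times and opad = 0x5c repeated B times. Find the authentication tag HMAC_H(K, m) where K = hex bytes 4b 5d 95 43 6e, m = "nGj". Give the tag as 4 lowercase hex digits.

Key hex bytes 4b 5d 95 43 6e is 5 bytes > B = 3, so hash it first: H(key) = 01 ee, then zero-pad to 3 bytes: K' = 01 ee 00.
K' ⊕ ipad = 37 d8 36.  K' ⊕ opad = 5d b2 5c.
Inner input = (K'⊕ipad) ∥ m = 37 d8 36 ∥ 6e 47 6a.
Inner hash: sum = 55+216+54+110+71+106 = 612 → 02 64.
Outer input = (K'⊕opad) ∥ inner = 5d b2 5c ∥ 02 64.
Outer hash (tag): sum = 93+178+92+2+100 = 465 → 01 d1.

01d1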